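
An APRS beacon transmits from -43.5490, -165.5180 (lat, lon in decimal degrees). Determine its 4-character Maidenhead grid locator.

Shift to the Maidenhead origin (180°W, 90°S): lon 14.48, lat 46.45.
Field: lon ⌊14.48/20⌋ = 0 → A; lat ⌊46.45/10⌋ = 4 → E.
Square: lon ⌊14.48/2⌋ = 7; lat ⌊6.45/1⌋ = 6.

AE76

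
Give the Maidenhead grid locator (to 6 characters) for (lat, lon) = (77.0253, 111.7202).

Add 180° to longitude and 90° to latitude: 291.7202, 167.0253.
Field: lon ⌊291.7202/20⌋ = 14 → O; lat ⌊167.0253/10⌋ = 16 → Q.
Square: lon ⌊11.7202/2⌋ = 5; lat ⌊7.0253/1⌋ = 7.
Subsquare: lon ⌊1.7202/0.0833333⌋ = 20 → u; lat ⌊0.0253/0.0416667⌋ = 0 → a.

OQ57ua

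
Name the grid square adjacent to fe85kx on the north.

Latitude subsquare x = 23; +1 → 24, wraps to 0 = a, carry into square.
Latitude square 5; +1 → 6.
The longitude characters are unchanged.

FE86ka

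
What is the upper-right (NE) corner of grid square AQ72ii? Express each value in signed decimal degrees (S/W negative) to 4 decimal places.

72.3750, -165.2500

Field A=0, Q=16: +0·20° lon, +16·10° lat → SW at lon -180°, lat 70°.
Square 7, 2: +7·2° lon, +2·1° lat → SW at lon -166°, lat 72°.
Subsquare i=8, i=8: +8·0.0833333° lon, +8·0.0416667° lat → SW at lon -165.333°, lat 72.3333°.
Cell spans 0.0833333° lon × 0.0416667° lat. NE corner is SW corner plus one full cell.
latitude 72.3750, longitude -165.2500.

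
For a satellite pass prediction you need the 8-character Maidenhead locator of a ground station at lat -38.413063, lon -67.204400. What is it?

FF61jo50

Add 180° to longitude and 90° to latitude: 112.79560, 51.58694.
Field: lon ⌊112.79560/20⌋ = 5 → F; lat ⌊51.58694/10⌋ = 5 → F.
Square: lon ⌊12.79560/2⌋ = 6; lat ⌊1.58694/1⌋ = 1.
Subsquare: lon ⌊0.79560/0.0833333⌋ = 9 → j; lat ⌊0.58694/0.0416667⌋ = 14 → o.
Extended square: lon ⌊0.04560/0.00833333⌋ = 5; lat ⌊0.00360/0.00416667⌋ = 0.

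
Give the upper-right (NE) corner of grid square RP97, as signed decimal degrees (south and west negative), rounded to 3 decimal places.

68.000, 180.000

Field R=17, P=15: +17·20° lon, +15·10° lat → SW at lon 160°, lat 60°.
Square 9, 7: +9·2° lon, +7·1° lat → SW at lon 178°, lat 67°.
Cell spans 2° lon × 1° lat. NE corner is SW corner plus one full cell.
latitude 68.000, longitude 180.000.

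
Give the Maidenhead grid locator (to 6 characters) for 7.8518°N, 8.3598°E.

JJ47eu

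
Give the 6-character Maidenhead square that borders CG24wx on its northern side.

CG25wa

Latitude subsquare x = 23; +1 → 24, wraps to 0 = a, carry into square.
Latitude square 4; +1 → 5.
The longitude characters are unchanged.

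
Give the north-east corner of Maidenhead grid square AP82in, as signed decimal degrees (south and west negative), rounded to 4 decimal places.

62.5833, -163.2500

Field A=0, P=15: +0·20° lon, +15·10° lat → SW at lon -180°, lat 60°.
Square 8, 2: +8·2° lon, +2·1° lat → SW at lon -164°, lat 62°.
Subsquare i=8, n=13: +8·0.0833333° lon, +13·0.0416667° lat → SW at lon -163.333°, lat 62.5417°.
Cell spans 0.0833333° lon × 0.0416667° lat. NE corner is SW corner plus one full cell.
latitude 62.5833, longitude -163.2500.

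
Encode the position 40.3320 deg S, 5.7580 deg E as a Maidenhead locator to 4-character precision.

Shift to the Maidenhead origin (180°W, 90°S): lon 185.76, lat 49.67.
Field: 185.76/20 → 9 → J, 49.67/10 → 4 → E; chars JE.
Square: 5.76/2 → 2, 9.67/1 → 9; chars 29.

JE29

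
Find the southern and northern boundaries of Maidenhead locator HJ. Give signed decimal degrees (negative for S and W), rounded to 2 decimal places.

0.00, 10.00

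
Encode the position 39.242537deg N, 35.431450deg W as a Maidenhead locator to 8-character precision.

HM29gf88

Offset from 180°W / 90°S: lon 144.56855°, lat 129.24254°.
Field: lon ⌊144.56855/20⌋ = 7 → H; lat ⌊129.24254/10⌋ = 12 → M.
Square: lon ⌊4.56855/2⌋ = 2; lat ⌊9.24254/1⌋ = 9.
Subsquare: lon ⌊0.56855/0.0833333⌋ = 6 → g; lat ⌊0.24254/0.0416667⌋ = 5 → f.
Extended square: lon ⌊0.06855/0.00833333⌋ = 8; lat ⌊0.03420/0.00416667⌋ = 8.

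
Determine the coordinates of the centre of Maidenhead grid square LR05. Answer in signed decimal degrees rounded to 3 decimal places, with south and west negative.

Field L=11, R=17: +11·20° lon, +17·10° lat → SW at lon 40°, lat 80°.
Square 0, 5: +0·2° lon, +5·1° lat → SW at lon 40°, lat 85°.
Cell spans 2° lon × 1° lat. Centre is SW corner plus half of each.
latitude 85.500, longitude 41.000.

85.500, 41.000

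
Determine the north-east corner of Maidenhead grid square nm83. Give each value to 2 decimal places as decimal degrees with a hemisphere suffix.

34.00° N, 98.00° E

Field N=13, M=12: +13·20° lon, +12·10° lat → SW at lon 80°, lat 30°.
Square 8, 3: +8·2° lon, +3·1° lat → SW at lon 96°, lat 33°.
Cell spans 2° lon × 1° lat. NE corner is SW corner plus one full cell.
latitude 34.00° N, longitude 98.00° E.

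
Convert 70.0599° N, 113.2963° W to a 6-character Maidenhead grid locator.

Offset from 180°W / 90°S: lon 66.7037°, lat 160.0599°.
Field: lon ⌊66.7037/20⌋ = 3 → D; lat ⌊160.0599/10⌋ = 16 → Q.
Square: lon ⌊6.7037/2⌋ = 3; lat ⌊0.0599/1⌋ = 0.
Subsquare: lon ⌊0.7037/0.0833333⌋ = 8 → i; lat ⌊0.0599/0.0416667⌋ = 1 → b.

DQ30ib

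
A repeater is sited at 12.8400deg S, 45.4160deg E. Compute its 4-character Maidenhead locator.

LH27

Shift to the Maidenhead origin (180°W, 90°S): lon 225.42, lat 77.16.
Field (20°×10°, letters A–R): lon ⌊225.42/20⌋ = 11 → L; lat ⌊77.16/10⌋ = 7 → H.
Square (2°×1°, digits 0–9): lon ⌊5.42/2⌋ = 2; lat ⌊7.16/1⌋ = 7.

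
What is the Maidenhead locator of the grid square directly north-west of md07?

LD98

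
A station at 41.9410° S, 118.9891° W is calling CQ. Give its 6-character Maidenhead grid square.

Shift to the Maidenhead origin (180°W, 90°S): lon 61.0109, lat 48.0590.
Field: 61.0109/20 → 3 → D, 48.0590/10 → 4 → E; chars DE.
Square: 1.0109/2 → 0, 8.0590/1 → 8; chars 08.
Subsquare: 1.0109/0.0833333 → 12 → m, 0.0590/0.0416667 → 1 → b; chars mb.

DE08mb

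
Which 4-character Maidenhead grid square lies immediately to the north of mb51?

MB52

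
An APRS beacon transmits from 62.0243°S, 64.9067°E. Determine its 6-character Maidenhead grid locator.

MC27kx

Add 180° to longitude and 90° to latitude: 244.9067, 27.9757.
Field: 244.9067/20 → 12 → M, 27.9757/10 → 2 → C; chars MC.
Square: 4.9067/2 → 2, 7.9757/1 → 7; chars 27.
Subsquare: 0.9067/0.0833333 → 10 → k, 0.9757/0.0416667 → 23 → x; chars kx.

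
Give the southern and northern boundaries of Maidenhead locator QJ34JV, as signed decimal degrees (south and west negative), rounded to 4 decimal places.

Field Q=16, J=9: +16·20° lon, +9·10° lat → SW at lon 140°, lat 0°.
Square 3, 4: +3·2° lon, +4·1° lat → SW at lon 146°, lat 4°.
Subsquare j=9, v=21: +9·0.0833333° lon, +21·0.0416667° lat → SW at lon 146.75°, lat 4.875°.
Cell spans 0.0833333° lon × 0.0416667° lat.
south 4.8750, north 4.9167.

4.8750, 4.9167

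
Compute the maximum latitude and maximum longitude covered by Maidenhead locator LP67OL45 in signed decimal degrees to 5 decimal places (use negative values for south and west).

Field L=11, P=15: +11·20° lon, +15·10° lat → SW at lon 40°, lat 60°.
Square 6, 7: +6·2° lon, +7·1° lat → SW at lon 52°, lat 67°.
Subsquare o=14, l=11: +14·0.0833333° lon, +11·0.0416667° lat → SW at lon 53.1667°, lat 67.4583°.
Extended square 4, 5: +4·0.00833333° lon, +5·0.00416667° lat → SW at lon 53.2°, lat 67.4792°.
Cell spans 0.00833333° lon × 0.00416667° lat. NE corner is SW corner plus one full cell.
latitude 67.48333, longitude 53.20833.

67.48333, 53.20833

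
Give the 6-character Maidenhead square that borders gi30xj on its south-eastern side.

Longitude subsquare x = 23; +1 → 24, wraps to 0 = a, carry into square.
Longitude square 3; +1 → 4.
Latitude subsquare j = 9; −1 → 8 = i.

GI40ai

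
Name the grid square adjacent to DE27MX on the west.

DE27lx

Longitude subsquare m = 12; −1 → 11 = l.
The latitude characters are unchanged.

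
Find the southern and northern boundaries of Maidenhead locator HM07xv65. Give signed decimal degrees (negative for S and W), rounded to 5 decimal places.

37.89583, 37.90000

Field H=7, M=12: +7·20° lon, +12·10° lat → SW at lon -40°, lat 30°.
Square 0, 7: +0·2° lon, +7·1° lat → SW at lon -40°, lat 37°.
Subsquare x=23, v=21: +23·0.0833333° lon, +21·0.0416667° lat → SW at lon -38.0833°, lat 37.875°.
Extended square 6, 5: +6·0.00833333° lon, +5·0.00416667° lat → SW at lon -38.0333°, lat 37.8958°.
Cell spans 0.00833333° lon × 0.00416667° lat.
south 37.89583, north 37.90000.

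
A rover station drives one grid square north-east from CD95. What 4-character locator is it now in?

DD06

Longitude square 9; +1 → 10, wraps to 0, carry into field.
Longitude field C = 2; +1 → 3 = D.
Latitude square 5; +1 → 6.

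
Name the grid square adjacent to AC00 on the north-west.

Longitude square 0; −1 → -1, wraps to 9, carry into field.
Longitude field A = 0; −1 → -1, wraps to 17 = R, wrapping around the antimeridian.
Latitude square 0; +1 → 1.

RC91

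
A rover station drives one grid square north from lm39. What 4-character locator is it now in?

LN30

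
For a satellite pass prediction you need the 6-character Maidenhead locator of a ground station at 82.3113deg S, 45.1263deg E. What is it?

Offset from 180°W / 90°S: lon 225.1263°, lat 7.6887°.
Field: 225.1263/20 → 11 → L, 7.6887/10 → 0 → A; chars LA.
Square: 5.1263/2 → 2, 7.6887/1 → 7; chars 27.
Subsquare: 1.1263/0.0833333 → 13 → n, 0.6887/0.0416667 → 16 → q; chars nq.

LA27nq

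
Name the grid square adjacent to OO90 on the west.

Longitude square 9; −1 → 8.
The latitude characters are unchanged.

OO80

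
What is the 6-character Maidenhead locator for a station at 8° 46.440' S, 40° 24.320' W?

Add 180° to longitude and 90° to latitude: 139.5947, 81.2260.
Field: 139.5947/20 → 6 → G, 81.2260/10 → 8 → I; chars GI.
Square: 19.5947/2 → 9, 1.2260/1 → 1; chars 91.
Subsquare: 1.5947/0.0833333 → 19 → t, 0.2260/0.0416667 → 5 → f; chars tf.

GI91tf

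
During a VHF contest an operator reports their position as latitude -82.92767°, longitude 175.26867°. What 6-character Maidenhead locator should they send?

Offset from 180°W / 90°S: lon 355.2687°, lat 7.0723°.
Field: 355.2687/20 → 17 → R, 7.0723/10 → 0 → A; chars RA.
Square: 15.2687/2 → 7, 7.0723/1 → 7; chars 77.
Subsquare: 1.2687/0.0833333 → 15 → p, 0.0723/0.0416667 → 1 → b; chars pb.

RA77pb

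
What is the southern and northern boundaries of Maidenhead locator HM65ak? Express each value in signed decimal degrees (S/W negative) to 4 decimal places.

Field H=7, M=12: +7·20° lon, +12·10° lat → SW at lon -40°, lat 30°.
Square 6, 5: +6·2° lon, +5·1° lat → SW at lon -28°, lat 35°.
Subsquare a=0, k=10: +0·0.0833333° lon, +10·0.0416667° lat → SW at lon -28°, lat 35.4167°.
Cell spans 0.0833333° lon × 0.0416667° lat.
south 35.4167, north 35.4583.

35.4167, 35.4583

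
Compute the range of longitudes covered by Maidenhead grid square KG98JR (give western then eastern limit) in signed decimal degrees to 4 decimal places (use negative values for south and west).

38.7500, 38.8333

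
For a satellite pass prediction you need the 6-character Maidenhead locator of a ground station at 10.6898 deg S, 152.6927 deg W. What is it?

BH39ph

Add 180° to longitude and 90° to latitude: 27.3073, 79.3102.
Field (20°×10°, letters A–R): lon ⌊27.3073/20⌋ = 1 → B; lat ⌊79.3102/10⌋ = 7 → H.
Square (2°×1°, digits 0–9): lon ⌊7.3073/2⌋ = 3; lat ⌊9.3102/1⌋ = 9.
Subsquare (5′×2.5′, letters a–x): lon ⌊1.3073/0.0833333⌋ = 15 → p; lat ⌊0.3102/0.0416667⌋ = 7 → h.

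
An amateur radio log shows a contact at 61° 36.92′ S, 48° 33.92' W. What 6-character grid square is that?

GC58rj

Offset from 180°W / 90°S: lon 131.4347°, lat 28.3847°.
Field (20°×10°, letters A–R): 131.4347/20 → 6 → G, 28.3847/10 → 2 → C; chars GC.
Square (2°×1°, digits 0–9): 11.4347/2 → 5, 8.3847/1 → 8; chars 58.
Subsquare (5′×2.5′, letters a–x): 1.4347/0.0833333 → 17 → r, 0.3847/0.0416667 → 9 → j; chars rj.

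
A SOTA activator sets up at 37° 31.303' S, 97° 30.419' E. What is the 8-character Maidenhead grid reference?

NF82sl04

Add 180° to longitude and 90° to latitude: 277.50698, 52.47828.
Field: lon ⌊277.50698/20⌋ = 13 → N; lat ⌊52.47828/10⌋ = 5 → F.
Square: lon ⌊17.50698/2⌋ = 8; lat ⌊2.47828/1⌋ = 2.
Subsquare: lon ⌊1.50698/0.0833333⌋ = 18 → s; lat ⌊0.47828/0.0416667⌋ = 11 → l.
Extended square: lon ⌊0.00698/0.00833333⌋ = 0; lat ⌊0.01995/0.00416667⌋ = 4.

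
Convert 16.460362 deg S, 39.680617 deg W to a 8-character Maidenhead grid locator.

HH03dm89

Shift to the Maidenhead origin (180°W, 90°S): lon 140.31938, lat 73.53964.
Field: 140.31938/20 → 7 → H, 73.53964/10 → 7 → H; chars HH.
Square: 0.31938/2 → 0, 3.53964/1 → 3; chars 03.
Subsquare: 0.31938/0.0833333 → 3 → d, 0.53964/0.0416667 → 12 → m; chars dm.
Extended square: 0.06938/0.00833333 → 8, 0.03964/0.00416667 → 9; chars 89.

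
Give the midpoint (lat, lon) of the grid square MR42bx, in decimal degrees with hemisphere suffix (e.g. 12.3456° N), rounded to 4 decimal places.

82.9792° N, 68.1250° E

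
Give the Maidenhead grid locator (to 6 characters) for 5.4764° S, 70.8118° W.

FI44om

Add 180° to longitude and 90° to latitude: 109.1882, 84.5236.
Field: 109.1882/20 → 5 → F, 84.5236/10 → 8 → I; chars FI.
Square: 9.1882/2 → 4, 4.5236/1 → 4; chars 44.
Subsquare: 1.1882/0.0833333 → 14 → o, 0.5236/0.0416667 → 12 → m; chars om.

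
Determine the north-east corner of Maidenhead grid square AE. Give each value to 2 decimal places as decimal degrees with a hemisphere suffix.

Field A=0, E=4: +0·20° lon, +4·10° lat → SW at lon -180°, lat -50°.
Cell spans 20° lon × 10° lat. NE corner is SW corner plus one full cell.
latitude 40.00° S, longitude 160.00° W.

40.00° S, 160.00° W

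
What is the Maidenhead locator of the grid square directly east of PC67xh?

Longitude subsquare x = 23; +1 → 24, wraps to 0 = a, carry into square.
Longitude square 6; +1 → 7.
The latitude characters are unchanged.

PC77ah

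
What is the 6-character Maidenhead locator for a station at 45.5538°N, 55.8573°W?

GN25bn

Offset from 180°W / 90°S: lon 124.1427°, lat 135.5538°.
Field (20°×10°, letters A–R): lon ⌊124.1427/20⌋ = 6 → G; lat ⌊135.5538/10⌋ = 13 → N.
Square (2°×1°, digits 0–9): lon ⌊4.1427/2⌋ = 2; lat ⌊5.5538/1⌋ = 5.
Subsquare (5′×2.5′, letters a–x): lon ⌊0.1427/0.0833333⌋ = 1 → b; lat ⌊0.5538/0.0416667⌋ = 13 → n.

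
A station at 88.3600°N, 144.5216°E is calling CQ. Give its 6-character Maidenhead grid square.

QR28gi

Shift to the Maidenhead origin (180°W, 90°S): lon 324.5216, lat 178.3600.
Field: 324.5216/20 → 16 → Q, 178.3600/10 → 17 → R; chars QR.
Square: 4.5216/2 → 2, 8.3600/1 → 8; chars 28.
Subsquare: 0.5216/0.0833333 → 6 → g, 0.3600/0.0416667 → 8 → i; chars gi.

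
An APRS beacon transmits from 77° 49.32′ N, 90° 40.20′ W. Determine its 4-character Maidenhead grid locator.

Add 180° to longitude and 90° to latitude: 89.33, 167.82.
Field: lon ⌊89.33/20⌋ = 4 → E; lat ⌊167.82/10⌋ = 16 → Q.
Square: lon ⌊9.33/2⌋ = 4; lat ⌊7.82/1⌋ = 7.

EQ47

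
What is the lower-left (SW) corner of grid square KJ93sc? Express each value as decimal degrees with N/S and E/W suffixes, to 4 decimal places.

3.0833° N, 39.5000° E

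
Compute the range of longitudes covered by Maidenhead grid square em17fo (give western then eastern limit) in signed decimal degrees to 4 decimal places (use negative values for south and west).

Field E=4, M=12: +4·20° lon, +12·10° lat → SW at lon -100°, lat 30°.
Square 1, 7: +1·2° lon, +7·1° lat → SW at lon -98°, lat 37°.
Subsquare f=5, o=14: +5·0.0833333° lon, +14·0.0416667° lat → SW at lon -97.5833°, lat 37.5833°.
Cell spans 0.0833333° lon × 0.0416667° lat.
west -97.5833, east -97.5000.

-97.5833, -97.5000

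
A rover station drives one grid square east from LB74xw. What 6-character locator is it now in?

LB84aw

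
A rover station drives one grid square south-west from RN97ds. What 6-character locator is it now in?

RN97cr

Longitude subsquare d = 3; −1 → 2 = c.
Latitude subsquare s = 18; −1 → 17 = r.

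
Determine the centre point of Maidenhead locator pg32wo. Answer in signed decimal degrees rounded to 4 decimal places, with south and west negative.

Field P=15, G=6: +15·20° lon, +6·10° lat → SW at lon 120°, lat -30°.
Square 3, 2: +3·2° lon, +2·1° lat → SW at lon 126°, lat -28°.
Subsquare w=22, o=14: +22·0.0833333° lon, +14·0.0416667° lat → SW at lon 127.833°, lat -27.4167°.
Cell spans 0.0833333° lon × 0.0416667° lat. Centre is SW corner plus half of each.
latitude -27.3958, longitude 127.8750.

-27.3958, 127.8750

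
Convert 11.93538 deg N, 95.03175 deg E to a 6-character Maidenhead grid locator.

NK71mw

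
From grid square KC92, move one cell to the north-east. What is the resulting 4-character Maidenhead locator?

LC03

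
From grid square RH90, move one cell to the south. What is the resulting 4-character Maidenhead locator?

RG99

Latitude square 0; −1 → -1, wraps to 9, carry into field.
Latitude field H = 7; −1 → 6 = G.
The longitude characters are unchanged.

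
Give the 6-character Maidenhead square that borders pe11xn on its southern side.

PE11xm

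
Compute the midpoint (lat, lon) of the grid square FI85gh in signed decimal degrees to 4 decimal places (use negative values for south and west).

-4.6875, -63.4583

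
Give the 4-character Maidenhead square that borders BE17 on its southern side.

BE16

Latitude square 7; −1 → 6.
The longitude characters are unchanged.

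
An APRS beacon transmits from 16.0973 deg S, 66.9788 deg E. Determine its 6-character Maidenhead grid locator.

Offset from 180°W / 90°S: lon 246.9788°, lat 73.9027°.
Field: 246.9788/20 → 12 → M, 73.9027/10 → 7 → H; chars MH.
Square: 6.9788/2 → 3, 3.9027/1 → 3; chars 33.
Subsquare: 0.9788/0.0833333 → 11 → l, 0.9027/0.0416667 → 21 → v; chars lv.

MH33lv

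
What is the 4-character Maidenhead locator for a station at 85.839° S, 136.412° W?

CA14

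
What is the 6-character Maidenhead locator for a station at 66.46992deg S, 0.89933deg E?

JC03km

Offset from 180°W / 90°S: lon 180.8993°, lat 23.5301°.
Field (20°×10°, letters A–R): lon ⌊180.8993/20⌋ = 9 → J; lat ⌊23.5301/10⌋ = 2 → C.
Square (2°×1°, digits 0–9): lon ⌊0.8993/2⌋ = 0; lat ⌊3.5301/1⌋ = 3.
Subsquare (5′×2.5′, letters a–x): lon ⌊0.8993/0.0833333⌋ = 10 → k; lat ⌊0.5301/0.0416667⌋ = 12 → m.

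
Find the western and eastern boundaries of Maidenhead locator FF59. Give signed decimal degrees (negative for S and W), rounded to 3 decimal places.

-70.000, -68.000

Field F=5, F=5: +5·20° lon, +5·10° lat → SW at lon -80°, lat -40°.
Square 5, 9: +5·2° lon, +9·1° lat → SW at lon -70°, lat -31°.
Cell spans 2° lon × 1° lat.
west -70.000, east -68.000.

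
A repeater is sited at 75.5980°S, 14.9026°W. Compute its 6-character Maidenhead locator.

Shift to the Maidenhead origin (180°W, 90°S): lon 165.0974, lat 14.4020.
Field: 165.0974/20 → 8 → I, 14.4020/10 → 1 → B; chars IB.
Square: 5.0974/2 → 2, 4.4020/1 → 4; chars 24.
Subsquare: 1.0974/0.0833333 → 13 → n, 0.4020/0.0416667 → 9 → j; chars nj.

IB24nj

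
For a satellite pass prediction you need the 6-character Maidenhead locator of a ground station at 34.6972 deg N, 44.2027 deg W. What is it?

GM74vq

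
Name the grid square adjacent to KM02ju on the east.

Longitude subsquare j = 9; +1 → 10 = k.
The latitude characters are unchanged.

KM02ku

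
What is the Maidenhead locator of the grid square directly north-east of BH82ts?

BH82ut

Longitude subsquare t = 19; +1 → 20 = u.
Latitude subsquare s = 18; +1 → 19 = t.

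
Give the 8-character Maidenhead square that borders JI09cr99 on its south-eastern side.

Longitude extended square 9; +1 → 10, wraps to 0, carry into subsquare.
Longitude subsquare c = 2; +1 → 3 = d.
Latitude extended square 9; −1 → 8.

JI09dr08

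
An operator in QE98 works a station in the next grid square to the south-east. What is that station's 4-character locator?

RE07

Longitude square 9; +1 → 10, wraps to 0, carry into field.
Longitude field Q = 16; +1 → 17 = R.
Latitude square 8; −1 → 7.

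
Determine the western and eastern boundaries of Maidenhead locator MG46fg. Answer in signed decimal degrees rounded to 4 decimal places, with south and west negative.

68.4167, 68.5000

Field M=12, G=6: +12·20° lon, +6·10° lat → SW at lon 60°, lat -30°.
Square 4, 6: +4·2° lon, +6·1° lat → SW at lon 68°, lat -24°.
Subsquare f=5, g=6: +5·0.0833333° lon, +6·0.0416667° lat → SW at lon 68.4167°, lat -23.75°.
Cell spans 0.0833333° lon × 0.0416667° lat.
west 68.4167, east 68.5000.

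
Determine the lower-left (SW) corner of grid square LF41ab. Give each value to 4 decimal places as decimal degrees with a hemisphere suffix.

38.9583° S, 48.0000° E

Field L=11, F=5: +11·20° lon, +5·10° lat → SW at lon 40°, lat -40°.
Square 4, 1: +4·2° lon, +1·1° lat → SW at lon 48°, lat -39°.
Subsquare a=0, b=1: +0·0.0833333° lon, +1·0.0416667° lat → SW at lon 48°, lat -38.9583°.
latitude 38.9583° S, longitude 48.0000° E.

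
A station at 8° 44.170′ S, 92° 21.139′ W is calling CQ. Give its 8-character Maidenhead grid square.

Offset from 180°W / 90°S: lon 87.64768°, lat 81.26383°.
Field: lon ⌊87.64768/20⌋ = 4 → E; lat ⌊81.26383/10⌋ = 8 → I.
Square: lon ⌊7.64768/2⌋ = 3; lat ⌊1.26383/1⌋ = 1.
Subsquare: lon ⌊1.64768/0.0833333⌋ = 19 → t; lat ⌊0.26383/0.0416667⌋ = 6 → g.
Extended square: lon ⌊0.06435/0.00833333⌋ = 7; lat ⌊0.01383/0.00416667⌋ = 3.

EI31tg73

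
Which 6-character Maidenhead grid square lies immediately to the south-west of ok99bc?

OK99ab

Longitude subsquare b = 1; −1 → 0 = a.
Latitude subsquare c = 2; −1 → 1 = b.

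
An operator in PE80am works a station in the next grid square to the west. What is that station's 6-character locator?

PE70xm

Longitude subsquare a = 0; −1 → -1, wraps to 23 = x, carry into square.
Longitude square 8; −1 → 7.
The latitude characters are unchanged.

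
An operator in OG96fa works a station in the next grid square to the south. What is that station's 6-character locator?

OG95fx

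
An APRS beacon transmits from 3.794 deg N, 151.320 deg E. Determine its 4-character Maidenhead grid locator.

QJ53

Shift to the Maidenhead origin (180°W, 90°S): lon 331.32, lat 93.79.
Field: 331.32/20 → 16 → Q, 93.79/10 → 9 → J; chars QJ.
Square: 11.32/2 → 5, 3.79/1 → 3; chars 53.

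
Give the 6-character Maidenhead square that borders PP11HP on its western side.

PP11gp

Longitude subsquare h = 7; −1 → 6 = g.
The latitude characters are unchanged.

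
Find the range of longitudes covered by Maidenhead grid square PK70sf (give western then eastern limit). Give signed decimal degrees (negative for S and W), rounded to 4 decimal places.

135.5000, 135.5833

Field P=15, K=10: +15·20° lon, +10·10° lat → SW at lon 120°, lat 10°.
Square 7, 0: +7·2° lon, +0·1° lat → SW at lon 134°, lat 10°.
Subsquare s=18, f=5: +18·0.0833333° lon, +5·0.0416667° lat → SW at lon 135.5°, lat 10.2083°.
Cell spans 0.0833333° lon × 0.0416667° lat.
west 135.5000, east 135.5833.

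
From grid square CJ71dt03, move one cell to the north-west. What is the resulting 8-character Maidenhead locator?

Longitude extended square 0; −1 → -1, wraps to 9, carry into subsquare.
Longitude subsquare d = 3; −1 → 2 = c.
Latitude extended square 3; +1 → 4.

CJ71ct94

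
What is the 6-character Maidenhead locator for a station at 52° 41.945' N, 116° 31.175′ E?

Shift to the Maidenhead origin (180°W, 90°S): lon 296.5196, lat 142.6991.
Field: lon ⌊296.5196/20⌋ = 14 → O; lat ⌊142.6991/10⌋ = 14 → O.
Square: lon ⌊16.5196/2⌋ = 8; lat ⌊2.6991/1⌋ = 2.
Subsquare: lon ⌊0.5196/0.0833333⌋ = 6 → g; lat ⌊0.6991/0.0416667⌋ = 16 → q.

OO82gq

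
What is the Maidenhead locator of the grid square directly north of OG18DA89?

OG18db80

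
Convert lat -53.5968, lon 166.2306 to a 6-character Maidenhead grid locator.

Shift to the Maidenhead origin (180°W, 90°S): lon 346.2306, lat 36.4032.
Field: lon ⌊346.2306/20⌋ = 17 → R; lat ⌊36.4032/10⌋ = 3 → D.
Square: lon ⌊6.2306/2⌋ = 3; lat ⌊6.4032/1⌋ = 6.
Subsquare: lon ⌊0.2306/0.0833333⌋ = 2 → c; lat ⌊0.4032/0.0416667⌋ = 9 → j.

RD36cj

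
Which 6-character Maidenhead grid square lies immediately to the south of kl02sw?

Latitude subsquare w = 22; −1 → 21 = v.
The longitude characters are unchanged.

KL02sv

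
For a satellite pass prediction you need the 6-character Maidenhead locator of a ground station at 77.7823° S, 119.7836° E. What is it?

Shift to the Maidenhead origin (180°W, 90°S): lon 299.7836, lat 12.2177.
Field (20°×10°, letters A–R): 299.7836/20 → 14 → O, 12.2177/10 → 1 → B; chars OB.
Square (2°×1°, digits 0–9): 19.7836/2 → 9, 2.2177/1 → 2; chars 92.
Subsquare (5′×2.5′, letters a–x): 1.7836/0.0833333 → 21 → v, 0.2177/0.0416667 → 5 → f; chars vf.

OB92vf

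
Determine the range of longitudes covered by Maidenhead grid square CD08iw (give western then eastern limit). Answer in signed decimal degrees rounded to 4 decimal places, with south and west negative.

-139.3333, -139.2500

Field C=2, D=3: +2·20° lon, +3·10° lat → SW at lon -140°, lat -60°.
Square 0, 8: +0·2° lon, +8·1° lat → SW at lon -140°, lat -52°.
Subsquare i=8, w=22: +8·0.0833333° lon, +22·0.0416667° lat → SW at lon -139.333°, lat -51.0833°.
Cell spans 0.0833333° lon × 0.0416667° lat.
west -139.3333, east -139.2500.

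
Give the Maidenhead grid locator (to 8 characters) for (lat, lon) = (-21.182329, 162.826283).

RG18jt96

Offset from 180°W / 90°S: lon 342.82628°, lat 68.81767°.
Field: lon ⌊342.82628/20⌋ = 17 → R; lat ⌊68.81767/10⌋ = 6 → G.
Square: lon ⌊2.82628/2⌋ = 1; lat ⌊8.81767/1⌋ = 8.
Subsquare: lon ⌊0.82628/0.0833333⌋ = 9 → j; lat ⌊0.81767/0.0416667⌋ = 19 → t.
Extended square: lon ⌊0.07628/0.00833333⌋ = 9; lat ⌊0.02600/0.00416667⌋ = 6.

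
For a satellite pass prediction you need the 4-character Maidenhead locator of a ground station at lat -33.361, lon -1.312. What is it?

Add 180° to longitude and 90° to latitude: 178.69, 56.64.
Field: lon ⌊178.69/20⌋ = 8 → I; lat ⌊56.64/10⌋ = 5 → F.
Square: lon ⌊18.69/2⌋ = 9; lat ⌊6.64/1⌋ = 6.

IF96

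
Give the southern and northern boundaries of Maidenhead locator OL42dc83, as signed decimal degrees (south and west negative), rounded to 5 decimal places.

Field O=14, L=11: +14·20° lon, +11·10° lat → SW at lon 100°, lat 20°.
Square 4, 2: +4·2° lon, +2·1° lat → SW at lon 108°, lat 22°.
Subsquare d=3, c=2: +3·0.0833333° lon, +2·0.0416667° lat → SW at lon 108.25°, lat 22.0833°.
Extended square 8, 3: +8·0.00833333° lon, +3·0.00416667° lat → SW at lon 108.317°, lat 22.0958°.
Cell spans 0.00833333° lon × 0.00416667° lat.
south 22.09583, north 22.10000.

22.09583, 22.10000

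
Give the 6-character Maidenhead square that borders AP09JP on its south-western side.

Longitude subsquare j = 9; −1 → 8 = i.
Latitude subsquare p = 15; −1 → 14 = o.

AP09io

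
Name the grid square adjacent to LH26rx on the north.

LH27ra

Latitude subsquare x = 23; +1 → 24, wraps to 0 = a, carry into square.
Latitude square 6; +1 → 7.
The longitude characters are unchanged.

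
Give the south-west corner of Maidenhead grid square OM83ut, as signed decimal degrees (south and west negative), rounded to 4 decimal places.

33.7917, 117.6667

Field O=14, M=12: +14·20° lon, +12·10° lat → SW at lon 100°, lat 30°.
Square 8, 3: +8·2° lon, +3·1° lat → SW at lon 116°, lat 33°.
Subsquare u=20, t=19: +20·0.0833333° lon, +19·0.0416667° lat → SW at lon 117.667°, lat 33.7917°.
latitude 33.7917, longitude 117.6667.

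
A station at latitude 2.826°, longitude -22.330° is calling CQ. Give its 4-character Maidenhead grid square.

HJ82

Add 180° to longitude and 90° to latitude: 157.67, 92.83.
Field (20°×10°, letters A–R): lon ⌊157.67/20⌋ = 7 → H; lat ⌊92.83/10⌋ = 9 → J.
Square (2°×1°, digits 0–9): lon ⌊17.67/2⌋ = 8; lat ⌊2.83/1⌋ = 2.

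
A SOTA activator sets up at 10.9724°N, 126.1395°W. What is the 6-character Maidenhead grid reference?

Shift to the Maidenhead origin (180°W, 90°S): lon 53.8605, lat 100.9724.
Field: lon ⌊53.8605/20⌋ = 2 → C; lat ⌊100.9724/10⌋ = 10 → K.
Square: lon ⌊13.8605/2⌋ = 6; lat ⌊0.9724/1⌋ = 0.
Subsquare: lon ⌊1.8605/0.0833333⌋ = 22 → w; lat ⌊0.9724/0.0416667⌋ = 23 → x.

CK60wx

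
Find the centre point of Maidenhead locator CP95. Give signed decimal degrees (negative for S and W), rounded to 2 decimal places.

Field C=2, P=15: +2·20° lon, +15·10° lat → SW at lon -140°, lat 60°.
Square 9, 5: +9·2° lon, +5·1° lat → SW at lon -122°, lat 65°.
Cell spans 2° lon × 1° lat. Centre is SW corner plus half of each.
latitude 65.50, longitude -121.00.

65.50, -121.00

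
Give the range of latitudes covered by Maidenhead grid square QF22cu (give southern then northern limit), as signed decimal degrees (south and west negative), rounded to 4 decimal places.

Field Q=16, F=5: +16·20° lon, +5·10° lat → SW at lon 140°, lat -40°.
Square 2, 2: +2·2° lon, +2·1° lat → SW at lon 144°, lat -38°.
Subsquare c=2, u=20: +2·0.0833333° lon, +20·0.0416667° lat → SW at lon 144.167°, lat -37.1667°.
Cell spans 0.0833333° lon × 0.0416667° lat.
south -37.1667, north -37.1250.

-37.1667, -37.1250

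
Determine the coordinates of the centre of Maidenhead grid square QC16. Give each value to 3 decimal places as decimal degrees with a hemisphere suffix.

Field Q=16, C=2: +16·20° lon, +2·10° lat → SW at lon 140°, lat -70°.
Square 1, 6: +1·2° lon, +6·1° lat → SW at lon 142°, lat -64°.
Cell spans 2° lon × 1° lat. Centre is SW corner plus half of each.
latitude 63.500° S, longitude 143.000° E.

63.500° S, 143.000° E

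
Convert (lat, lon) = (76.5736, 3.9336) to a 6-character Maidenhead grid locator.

JQ16xn

Add 180° to longitude and 90° to latitude: 183.9336, 166.5736.
Field (20°×10°, letters A–R): lon ⌊183.9336/20⌋ = 9 → J; lat ⌊166.5736/10⌋ = 16 → Q.
Square (2°×1°, digits 0–9): lon ⌊3.9336/2⌋ = 1; lat ⌊6.5736/1⌋ = 6.
Subsquare (5′×2.5′, letters a–x): lon ⌊1.9336/0.0833333⌋ = 23 → x; lat ⌊0.5736/0.0416667⌋ = 13 → n.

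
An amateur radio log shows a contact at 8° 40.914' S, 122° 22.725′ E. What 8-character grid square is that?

PI11eh56

Shift to the Maidenhead origin (180°W, 90°S): lon 302.37875, lat 81.31810.
Field: 302.37875/20 → 15 → P, 81.31810/10 → 8 → I; chars PI.
Square: 2.37875/2 → 1, 1.31810/1 → 1; chars 11.
Subsquare: 0.37875/0.0833333 → 4 → e, 0.31810/0.0416667 → 7 → h; chars eh.
Extended square: 0.04542/0.00833333 → 5, 0.02643/0.00416667 → 6; chars 56.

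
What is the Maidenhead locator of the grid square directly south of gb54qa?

Latitude subsquare a = 0; −1 → -1, wraps to 23 = x, carry into square.
Latitude square 4; −1 → 3.
The longitude characters are unchanged.

GB53qx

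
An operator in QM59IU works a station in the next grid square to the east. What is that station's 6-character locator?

QM59ju

Longitude subsquare i = 8; +1 → 9 = j.
The latitude characters are unchanged.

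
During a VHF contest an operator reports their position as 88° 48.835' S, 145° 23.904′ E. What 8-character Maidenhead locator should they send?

Shift to the Maidenhead origin (180°W, 90°S): lon 325.39840, lat 1.18608.
Field: lon ⌊325.39840/20⌋ = 16 → Q; lat ⌊1.18608/10⌋ = 0 → A.
Square: lon ⌊5.39840/2⌋ = 2; lat ⌊1.18608/1⌋ = 1.
Subsquare: lon ⌊1.39840/0.0833333⌋ = 16 → q; lat ⌊0.18608/0.0416667⌋ = 4 → e.
Extended square: lon ⌊0.06507/0.00833333⌋ = 7; lat ⌊0.01942/0.00416667⌋ = 4.

QA21qe74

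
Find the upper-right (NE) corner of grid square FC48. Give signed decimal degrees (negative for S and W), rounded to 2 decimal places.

-61.00, -70.00

Field F=5, C=2: +5·20° lon, +2·10° lat → SW at lon -80°, lat -70°.
Square 4, 8: +4·2° lon, +8·1° lat → SW at lon -72°, lat -62°.
Cell spans 2° lon × 1° lat. NE corner is SW corner plus one full cell.
latitude -61.00, longitude -70.00.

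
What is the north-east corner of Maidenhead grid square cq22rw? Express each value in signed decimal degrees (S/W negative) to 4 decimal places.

Field C=2, Q=16: +2·20° lon, +16·10° lat → SW at lon -140°, lat 70°.
Square 2, 2: +2·2° lon, +2·1° lat → SW at lon -136°, lat 72°.
Subsquare r=17, w=22: +17·0.0833333° lon, +22·0.0416667° lat → SW at lon -134.583°, lat 72.9167°.
Cell spans 0.0833333° lon × 0.0416667° lat. NE corner is SW corner plus one full cell.
latitude 72.9583, longitude -134.5000.

72.9583, -134.5000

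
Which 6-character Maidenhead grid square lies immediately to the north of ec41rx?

EC42ra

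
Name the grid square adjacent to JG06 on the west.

IG96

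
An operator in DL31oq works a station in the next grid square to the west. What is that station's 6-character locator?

DL31nq

Longitude subsquare o = 14; −1 → 13 = n.
The latitude characters are unchanged.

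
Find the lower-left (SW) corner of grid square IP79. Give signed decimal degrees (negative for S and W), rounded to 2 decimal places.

69.00, -6.00

Field I=8, P=15: +8·20° lon, +15·10° lat → SW at lon -20°, lat 60°.
Square 7, 9: +7·2° lon, +9·1° lat → SW at lon -6°, lat 69°.
latitude 69.00, longitude -6.00.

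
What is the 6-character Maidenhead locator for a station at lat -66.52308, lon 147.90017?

QC33wl

Shift to the Maidenhead origin (180°W, 90°S): lon 327.9002, lat 23.4769.
Field: lon ⌊327.9002/20⌋ = 16 → Q; lat ⌊23.4769/10⌋ = 2 → C.
Square: lon ⌊7.9002/2⌋ = 3; lat ⌊3.4769/1⌋ = 3.
Subsquare: lon ⌊1.9002/0.0833333⌋ = 22 → w; lat ⌊0.4769/0.0416667⌋ = 11 → l.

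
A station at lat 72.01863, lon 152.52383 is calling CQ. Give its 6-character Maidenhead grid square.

Add 180° to longitude and 90° to latitude: 332.5238, 162.0186.
Field (20°×10°, letters A–R): 332.5238/20 → 16 → Q, 162.0186/10 → 16 → Q; chars QQ.
Square (2°×1°, digits 0–9): 12.5238/2 → 6, 2.0186/1 → 2; chars 62.
Subsquare (5′×2.5′, letters a–x): 0.5238/0.0833333 → 6 → g, 0.0186/0.0416667 → 0 → a; chars ga.

QQ62ga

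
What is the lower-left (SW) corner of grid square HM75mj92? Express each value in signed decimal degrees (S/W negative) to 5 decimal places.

35.38333, -24.92500

Field H=7, M=12: +7·20° lon, +12·10° lat → SW at lon -40°, lat 30°.
Square 7, 5: +7·2° lon, +5·1° lat → SW at lon -26°, lat 35°.
Subsquare m=12, j=9: +12·0.0833333° lon, +9·0.0416667° lat → SW at lon -25°, lat 35.375°.
Extended square 9, 2: +9·0.00833333° lon, +2·0.00416667° lat → SW at lon -24.925°, lat 35.3833°.
latitude 35.38333, longitude -24.92500.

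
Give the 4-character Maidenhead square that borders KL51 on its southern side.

KL50

Latitude square 1; −1 → 0.
The longitude characters are unchanged.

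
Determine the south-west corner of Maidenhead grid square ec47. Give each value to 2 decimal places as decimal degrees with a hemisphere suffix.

Field E=4, C=2: +4·20° lon, +2·10° lat → SW at lon -100°, lat -70°.
Square 4, 7: +4·2° lon, +7·1° lat → SW at lon -92°, lat -63°.
latitude 63.00° S, longitude 92.00° W.

63.00° S, 92.00° W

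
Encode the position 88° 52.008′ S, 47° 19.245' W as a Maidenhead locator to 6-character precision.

GA61id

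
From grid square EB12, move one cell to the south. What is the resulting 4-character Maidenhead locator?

EB11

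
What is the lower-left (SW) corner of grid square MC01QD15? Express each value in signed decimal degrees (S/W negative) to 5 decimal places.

-68.85417, 61.34167

Field M=12, C=2: +12·20° lon, +2·10° lat → SW at lon 60°, lat -70°.
Square 0, 1: +0·2° lon, +1·1° lat → SW at lon 60°, lat -69°.
Subsquare q=16, d=3: +16·0.0833333° lon, +3·0.0416667° lat → SW at lon 61.3333°, lat -68.875°.
Extended square 1, 5: +1·0.00833333° lon, +5·0.00416667° lat → SW at lon 61.3417°, lat -68.8542°.
latitude -68.85417, longitude 61.34167.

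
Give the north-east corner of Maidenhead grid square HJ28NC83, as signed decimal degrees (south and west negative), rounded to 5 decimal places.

8.10000, -34.84167

Field H=7, J=9: +7·20° lon, +9·10° lat → SW at lon -40°, lat 0°.
Square 2, 8: +2·2° lon, +8·1° lat → SW at lon -36°, lat 8°.
Subsquare n=13, c=2: +13·0.0833333° lon, +2·0.0416667° lat → SW at lon -34.9167°, lat 8.08333°.
Extended square 8, 3: +8·0.00833333° lon, +3·0.00416667° lat → SW at lon -34.85°, lat 8.09583°.
Cell spans 0.00833333° lon × 0.00416667° lat. NE corner is SW corner plus one full cell.
latitude 8.10000, longitude -34.84167.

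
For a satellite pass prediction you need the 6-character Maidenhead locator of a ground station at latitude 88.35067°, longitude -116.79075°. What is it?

Add 180° to longitude and 90° to latitude: 63.2092, 178.3507.
Field: 63.2092/20 → 3 → D, 178.3507/10 → 17 → R; chars DR.
Square: 3.2092/2 → 1, 8.3507/1 → 8; chars 18.
Subsquare: 1.2092/0.0833333 → 14 → o, 0.3507/0.0416667 → 8 → i; chars oi.

DR18oi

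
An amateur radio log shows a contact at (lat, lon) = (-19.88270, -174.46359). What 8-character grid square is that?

AH20sc48

Offset from 180°W / 90°S: lon 5.53641°, lat 70.11730°.
Field (20°×10°, letters A–R): 5.53641/20 → 0 → A, 70.11730/10 → 7 → H; chars AH.
Square (2°×1°, digits 0–9): 5.53641/2 → 2, 0.11730/1 → 0; chars 20.
Subsquare (5′×2.5′, letters a–x): 1.53641/0.0833333 → 18 → s, 0.11730/0.0416667 → 2 → c; chars sc.
Extended square (30″×15″, digits 0–9): 0.03641/0.00833333 → 4, 0.03397/0.00416667 → 8; chars 48.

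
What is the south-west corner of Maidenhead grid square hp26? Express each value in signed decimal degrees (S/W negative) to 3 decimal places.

66.000, -36.000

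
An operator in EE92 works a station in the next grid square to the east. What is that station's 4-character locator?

Longitude square 9; +1 → 10, wraps to 0, carry into field.
Longitude field E = 4; +1 → 5 = F.
The latitude characters are unchanged.

FE02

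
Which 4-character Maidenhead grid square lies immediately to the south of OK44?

OK43

Latitude square 4; −1 → 3.
The longitude characters are unchanged.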